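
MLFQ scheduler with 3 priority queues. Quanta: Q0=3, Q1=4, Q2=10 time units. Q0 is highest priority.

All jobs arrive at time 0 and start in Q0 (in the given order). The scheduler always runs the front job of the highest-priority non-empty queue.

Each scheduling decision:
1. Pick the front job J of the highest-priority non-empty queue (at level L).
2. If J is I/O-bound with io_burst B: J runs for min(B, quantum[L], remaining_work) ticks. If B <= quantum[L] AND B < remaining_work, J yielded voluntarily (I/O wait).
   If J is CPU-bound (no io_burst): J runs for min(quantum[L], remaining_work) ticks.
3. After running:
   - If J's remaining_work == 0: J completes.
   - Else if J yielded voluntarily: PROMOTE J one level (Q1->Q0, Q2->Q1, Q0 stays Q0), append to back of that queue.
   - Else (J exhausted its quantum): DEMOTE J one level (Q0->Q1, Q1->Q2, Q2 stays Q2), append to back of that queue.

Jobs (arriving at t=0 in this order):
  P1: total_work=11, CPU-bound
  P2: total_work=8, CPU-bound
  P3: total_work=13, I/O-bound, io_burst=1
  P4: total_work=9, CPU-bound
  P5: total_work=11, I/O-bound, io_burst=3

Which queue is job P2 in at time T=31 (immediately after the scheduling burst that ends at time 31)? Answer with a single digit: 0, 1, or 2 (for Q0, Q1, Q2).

t=0-3: P1@Q0 runs 3, rem=8, quantum used, demote→Q1. Q0=[P2,P3,P4,P5] Q1=[P1] Q2=[]
t=3-6: P2@Q0 runs 3, rem=5, quantum used, demote→Q1. Q0=[P3,P4,P5] Q1=[P1,P2] Q2=[]
t=6-7: P3@Q0 runs 1, rem=12, I/O yield, promote→Q0. Q0=[P4,P5,P3] Q1=[P1,P2] Q2=[]
t=7-10: P4@Q0 runs 3, rem=6, quantum used, demote→Q1. Q0=[P5,P3] Q1=[P1,P2,P4] Q2=[]
t=10-13: P5@Q0 runs 3, rem=8, I/O yield, promote→Q0. Q0=[P3,P5] Q1=[P1,P2,P4] Q2=[]
t=13-14: P3@Q0 runs 1, rem=11, I/O yield, promote→Q0. Q0=[P5,P3] Q1=[P1,P2,P4] Q2=[]
t=14-17: P5@Q0 runs 3, rem=5, I/O yield, promote→Q0. Q0=[P3,P5] Q1=[P1,P2,P4] Q2=[]
t=17-18: P3@Q0 runs 1, rem=10, I/O yield, promote→Q0. Q0=[P5,P3] Q1=[P1,P2,P4] Q2=[]
t=18-21: P5@Q0 runs 3, rem=2, I/O yield, promote→Q0. Q0=[P3,P5] Q1=[P1,P2,P4] Q2=[]
t=21-22: P3@Q0 runs 1, rem=9, I/O yield, promote→Q0. Q0=[P5,P3] Q1=[P1,P2,P4] Q2=[]
t=22-24: P5@Q0 runs 2, rem=0, completes. Q0=[P3] Q1=[P1,P2,P4] Q2=[]
t=24-25: P3@Q0 runs 1, rem=8, I/O yield, promote→Q0. Q0=[P3] Q1=[P1,P2,P4] Q2=[]
t=25-26: P3@Q0 runs 1, rem=7, I/O yield, promote→Q0. Q0=[P3] Q1=[P1,P2,P4] Q2=[]
t=26-27: P3@Q0 runs 1, rem=6, I/O yield, promote→Q0. Q0=[P3] Q1=[P1,P2,P4] Q2=[]
t=27-28: P3@Q0 runs 1, rem=5, I/O yield, promote→Q0. Q0=[P3] Q1=[P1,P2,P4] Q2=[]
t=28-29: P3@Q0 runs 1, rem=4, I/O yield, promote→Q0. Q0=[P3] Q1=[P1,P2,P4] Q2=[]
t=29-30: P3@Q0 runs 1, rem=3, I/O yield, promote→Q0. Q0=[P3] Q1=[P1,P2,P4] Q2=[]
t=30-31: P3@Q0 runs 1, rem=2, I/O yield, promote→Q0. Q0=[P3] Q1=[P1,P2,P4] Q2=[]
t=31-32: P3@Q0 runs 1, rem=1, I/O yield, promote→Q0. Q0=[P3] Q1=[P1,P2,P4] Q2=[]
t=32-33: P3@Q0 runs 1, rem=0, completes. Q0=[] Q1=[P1,P2,P4] Q2=[]
t=33-37: P1@Q1 runs 4, rem=4, quantum used, demote→Q2. Q0=[] Q1=[P2,P4] Q2=[P1]
t=37-41: P2@Q1 runs 4, rem=1, quantum used, demote→Q2. Q0=[] Q1=[P4] Q2=[P1,P2]
t=41-45: P4@Q1 runs 4, rem=2, quantum used, demote→Q2. Q0=[] Q1=[] Q2=[P1,P2,P4]
t=45-49: P1@Q2 runs 4, rem=0, completes. Q0=[] Q1=[] Q2=[P2,P4]
t=49-50: P2@Q2 runs 1, rem=0, completes. Q0=[] Q1=[] Q2=[P4]
t=50-52: P4@Q2 runs 2, rem=0, completes. Q0=[] Q1=[] Q2=[]

Answer: 1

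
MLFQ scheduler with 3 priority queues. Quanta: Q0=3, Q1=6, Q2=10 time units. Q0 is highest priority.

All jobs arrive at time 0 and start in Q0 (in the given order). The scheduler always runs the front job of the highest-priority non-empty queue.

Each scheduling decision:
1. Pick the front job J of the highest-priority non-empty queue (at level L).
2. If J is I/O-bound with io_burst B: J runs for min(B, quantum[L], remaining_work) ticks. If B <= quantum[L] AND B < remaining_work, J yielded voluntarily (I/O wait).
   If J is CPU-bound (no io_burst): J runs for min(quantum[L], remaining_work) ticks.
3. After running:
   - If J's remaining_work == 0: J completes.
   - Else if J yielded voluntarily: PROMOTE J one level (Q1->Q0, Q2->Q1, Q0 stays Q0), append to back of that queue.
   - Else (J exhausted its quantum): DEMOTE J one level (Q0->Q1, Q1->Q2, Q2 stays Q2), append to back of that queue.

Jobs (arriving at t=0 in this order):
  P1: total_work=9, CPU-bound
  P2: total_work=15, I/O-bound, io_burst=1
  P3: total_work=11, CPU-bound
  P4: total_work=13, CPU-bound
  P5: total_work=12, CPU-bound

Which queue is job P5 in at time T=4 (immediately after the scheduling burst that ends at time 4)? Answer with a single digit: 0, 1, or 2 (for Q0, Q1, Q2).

Answer: 0

Derivation:
t=0-3: P1@Q0 runs 3, rem=6, quantum used, demote→Q1. Q0=[P2,P3,P4,P5] Q1=[P1] Q2=[]
t=3-4: P2@Q0 runs 1, rem=14, I/O yield, promote→Q0. Q0=[P3,P4,P5,P2] Q1=[P1] Q2=[]
t=4-7: P3@Q0 runs 3, rem=8, quantum used, demote→Q1. Q0=[P4,P5,P2] Q1=[P1,P3] Q2=[]
t=7-10: P4@Q0 runs 3, rem=10, quantum used, demote→Q1. Q0=[P5,P2] Q1=[P1,P3,P4] Q2=[]
t=10-13: P5@Q0 runs 3, rem=9, quantum used, demote→Q1. Q0=[P2] Q1=[P1,P3,P4,P5] Q2=[]
t=13-14: P2@Q0 runs 1, rem=13, I/O yield, promote→Q0. Q0=[P2] Q1=[P1,P3,P4,P5] Q2=[]
t=14-15: P2@Q0 runs 1, rem=12, I/O yield, promote→Q0. Q0=[P2] Q1=[P1,P3,P4,P5] Q2=[]
t=15-16: P2@Q0 runs 1, rem=11, I/O yield, promote→Q0. Q0=[P2] Q1=[P1,P3,P4,P5] Q2=[]
t=16-17: P2@Q0 runs 1, rem=10, I/O yield, promote→Q0. Q0=[P2] Q1=[P1,P3,P4,P5] Q2=[]
t=17-18: P2@Q0 runs 1, rem=9, I/O yield, promote→Q0. Q0=[P2] Q1=[P1,P3,P4,P5] Q2=[]
t=18-19: P2@Q0 runs 1, rem=8, I/O yield, promote→Q0. Q0=[P2] Q1=[P1,P3,P4,P5] Q2=[]
t=19-20: P2@Q0 runs 1, rem=7, I/O yield, promote→Q0. Q0=[P2] Q1=[P1,P3,P4,P5] Q2=[]
t=20-21: P2@Q0 runs 1, rem=6, I/O yield, promote→Q0. Q0=[P2] Q1=[P1,P3,P4,P5] Q2=[]
t=21-22: P2@Q0 runs 1, rem=5, I/O yield, promote→Q0. Q0=[P2] Q1=[P1,P3,P4,P5] Q2=[]
t=22-23: P2@Q0 runs 1, rem=4, I/O yield, promote→Q0. Q0=[P2] Q1=[P1,P3,P4,P5] Q2=[]
t=23-24: P2@Q0 runs 1, rem=3, I/O yield, promote→Q0. Q0=[P2] Q1=[P1,P3,P4,P5] Q2=[]
t=24-25: P2@Q0 runs 1, rem=2, I/O yield, promote→Q0. Q0=[P2] Q1=[P1,P3,P4,P5] Q2=[]
t=25-26: P2@Q0 runs 1, rem=1, I/O yield, promote→Q0. Q0=[P2] Q1=[P1,P3,P4,P5] Q2=[]
t=26-27: P2@Q0 runs 1, rem=0, completes. Q0=[] Q1=[P1,P3,P4,P5] Q2=[]
t=27-33: P1@Q1 runs 6, rem=0, completes. Q0=[] Q1=[P3,P4,P5] Q2=[]
t=33-39: P3@Q1 runs 6, rem=2, quantum used, demote→Q2. Q0=[] Q1=[P4,P5] Q2=[P3]
t=39-45: P4@Q1 runs 6, rem=4, quantum used, demote→Q2. Q0=[] Q1=[P5] Q2=[P3,P4]
t=45-51: P5@Q1 runs 6, rem=3, quantum used, demote→Q2. Q0=[] Q1=[] Q2=[P3,P4,P5]
t=51-53: P3@Q2 runs 2, rem=0, completes. Q0=[] Q1=[] Q2=[P4,P5]
t=53-57: P4@Q2 runs 4, rem=0, completes. Q0=[] Q1=[] Q2=[P5]
t=57-60: P5@Q2 runs 3, rem=0, completes. Q0=[] Q1=[] Q2=[]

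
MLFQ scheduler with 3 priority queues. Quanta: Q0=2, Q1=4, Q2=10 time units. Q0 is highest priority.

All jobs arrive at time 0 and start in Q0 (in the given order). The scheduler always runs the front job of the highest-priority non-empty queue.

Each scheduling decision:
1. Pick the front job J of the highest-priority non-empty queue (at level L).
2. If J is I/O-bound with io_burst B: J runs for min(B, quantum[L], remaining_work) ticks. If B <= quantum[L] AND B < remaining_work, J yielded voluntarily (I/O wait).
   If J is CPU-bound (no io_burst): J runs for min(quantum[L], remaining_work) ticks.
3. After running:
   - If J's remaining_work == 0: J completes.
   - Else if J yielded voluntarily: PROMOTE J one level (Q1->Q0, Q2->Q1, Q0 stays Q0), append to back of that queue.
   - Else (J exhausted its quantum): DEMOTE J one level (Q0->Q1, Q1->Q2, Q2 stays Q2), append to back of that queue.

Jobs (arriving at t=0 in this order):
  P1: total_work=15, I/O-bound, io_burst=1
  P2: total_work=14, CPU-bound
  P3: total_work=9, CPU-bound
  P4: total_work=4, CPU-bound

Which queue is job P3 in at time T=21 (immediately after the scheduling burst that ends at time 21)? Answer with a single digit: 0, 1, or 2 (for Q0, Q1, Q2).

t=0-1: P1@Q0 runs 1, rem=14, I/O yield, promote→Q0. Q0=[P2,P3,P4,P1] Q1=[] Q2=[]
t=1-3: P2@Q0 runs 2, rem=12, quantum used, demote→Q1. Q0=[P3,P4,P1] Q1=[P2] Q2=[]
t=3-5: P3@Q0 runs 2, rem=7, quantum used, demote→Q1. Q0=[P4,P1] Q1=[P2,P3] Q2=[]
t=5-7: P4@Q0 runs 2, rem=2, quantum used, demote→Q1. Q0=[P1] Q1=[P2,P3,P4] Q2=[]
t=7-8: P1@Q0 runs 1, rem=13, I/O yield, promote→Q0. Q0=[P1] Q1=[P2,P3,P4] Q2=[]
t=8-9: P1@Q0 runs 1, rem=12, I/O yield, promote→Q0. Q0=[P1] Q1=[P2,P3,P4] Q2=[]
t=9-10: P1@Q0 runs 1, rem=11, I/O yield, promote→Q0. Q0=[P1] Q1=[P2,P3,P4] Q2=[]
t=10-11: P1@Q0 runs 1, rem=10, I/O yield, promote→Q0. Q0=[P1] Q1=[P2,P3,P4] Q2=[]
t=11-12: P1@Q0 runs 1, rem=9, I/O yield, promote→Q0. Q0=[P1] Q1=[P2,P3,P4] Q2=[]
t=12-13: P1@Q0 runs 1, rem=8, I/O yield, promote→Q0. Q0=[P1] Q1=[P2,P3,P4] Q2=[]
t=13-14: P1@Q0 runs 1, rem=7, I/O yield, promote→Q0. Q0=[P1] Q1=[P2,P3,P4] Q2=[]
t=14-15: P1@Q0 runs 1, rem=6, I/O yield, promote→Q0. Q0=[P1] Q1=[P2,P3,P4] Q2=[]
t=15-16: P1@Q0 runs 1, rem=5, I/O yield, promote→Q0. Q0=[P1] Q1=[P2,P3,P4] Q2=[]
t=16-17: P1@Q0 runs 1, rem=4, I/O yield, promote→Q0. Q0=[P1] Q1=[P2,P3,P4] Q2=[]
t=17-18: P1@Q0 runs 1, rem=3, I/O yield, promote→Q0. Q0=[P1] Q1=[P2,P3,P4] Q2=[]
t=18-19: P1@Q0 runs 1, rem=2, I/O yield, promote→Q0. Q0=[P1] Q1=[P2,P3,P4] Q2=[]
t=19-20: P1@Q0 runs 1, rem=1, I/O yield, promote→Q0. Q0=[P1] Q1=[P2,P3,P4] Q2=[]
t=20-21: P1@Q0 runs 1, rem=0, completes. Q0=[] Q1=[P2,P3,P4] Q2=[]
t=21-25: P2@Q1 runs 4, rem=8, quantum used, demote→Q2. Q0=[] Q1=[P3,P4] Q2=[P2]
t=25-29: P3@Q1 runs 4, rem=3, quantum used, demote→Q2. Q0=[] Q1=[P4] Q2=[P2,P3]
t=29-31: P4@Q1 runs 2, rem=0, completes. Q0=[] Q1=[] Q2=[P2,P3]
t=31-39: P2@Q2 runs 8, rem=0, completes. Q0=[] Q1=[] Q2=[P3]
t=39-42: P3@Q2 runs 3, rem=0, completes. Q0=[] Q1=[] Q2=[]

Answer: 1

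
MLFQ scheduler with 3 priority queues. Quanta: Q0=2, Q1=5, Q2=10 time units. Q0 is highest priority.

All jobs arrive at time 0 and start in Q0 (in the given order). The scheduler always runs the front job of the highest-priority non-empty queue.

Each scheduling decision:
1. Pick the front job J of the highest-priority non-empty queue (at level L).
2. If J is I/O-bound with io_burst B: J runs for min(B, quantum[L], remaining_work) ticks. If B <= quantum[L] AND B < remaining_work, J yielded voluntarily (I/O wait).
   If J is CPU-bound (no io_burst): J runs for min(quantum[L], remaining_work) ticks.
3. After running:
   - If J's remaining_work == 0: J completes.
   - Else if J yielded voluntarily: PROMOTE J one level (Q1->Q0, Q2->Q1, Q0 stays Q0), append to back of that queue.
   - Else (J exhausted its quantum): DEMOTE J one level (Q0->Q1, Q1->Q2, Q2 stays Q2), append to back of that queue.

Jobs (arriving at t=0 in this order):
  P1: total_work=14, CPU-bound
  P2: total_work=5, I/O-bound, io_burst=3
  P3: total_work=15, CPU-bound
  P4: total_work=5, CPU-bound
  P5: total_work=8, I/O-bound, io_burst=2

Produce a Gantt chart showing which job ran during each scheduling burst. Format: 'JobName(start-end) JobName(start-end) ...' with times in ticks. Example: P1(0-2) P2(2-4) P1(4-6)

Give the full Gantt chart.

t=0-2: P1@Q0 runs 2, rem=12, quantum used, demote→Q1. Q0=[P2,P3,P4,P5] Q1=[P1] Q2=[]
t=2-4: P2@Q0 runs 2, rem=3, quantum used, demote→Q1. Q0=[P3,P4,P5] Q1=[P1,P2] Q2=[]
t=4-6: P3@Q0 runs 2, rem=13, quantum used, demote→Q1. Q0=[P4,P5] Q1=[P1,P2,P3] Q2=[]
t=6-8: P4@Q0 runs 2, rem=3, quantum used, demote→Q1. Q0=[P5] Q1=[P1,P2,P3,P4] Q2=[]
t=8-10: P5@Q0 runs 2, rem=6, I/O yield, promote→Q0. Q0=[P5] Q1=[P1,P2,P3,P4] Q2=[]
t=10-12: P5@Q0 runs 2, rem=4, I/O yield, promote→Q0. Q0=[P5] Q1=[P1,P2,P3,P4] Q2=[]
t=12-14: P5@Q0 runs 2, rem=2, I/O yield, promote→Q0. Q0=[P5] Q1=[P1,P2,P3,P4] Q2=[]
t=14-16: P5@Q0 runs 2, rem=0, completes. Q0=[] Q1=[P1,P2,P3,P4] Q2=[]
t=16-21: P1@Q1 runs 5, rem=7, quantum used, demote→Q2. Q0=[] Q1=[P2,P3,P4] Q2=[P1]
t=21-24: P2@Q1 runs 3, rem=0, completes. Q0=[] Q1=[P3,P4] Q2=[P1]
t=24-29: P3@Q1 runs 5, rem=8, quantum used, demote→Q2. Q0=[] Q1=[P4] Q2=[P1,P3]
t=29-32: P4@Q1 runs 3, rem=0, completes. Q0=[] Q1=[] Q2=[P1,P3]
t=32-39: P1@Q2 runs 7, rem=0, completes. Q0=[] Q1=[] Q2=[P3]
t=39-47: P3@Q2 runs 8, rem=0, completes. Q0=[] Q1=[] Q2=[]

Answer: P1(0-2) P2(2-4) P3(4-6) P4(6-8) P5(8-10) P5(10-12) P5(12-14) P5(14-16) P1(16-21) P2(21-24) P3(24-29) P4(29-32) P1(32-39) P3(39-47)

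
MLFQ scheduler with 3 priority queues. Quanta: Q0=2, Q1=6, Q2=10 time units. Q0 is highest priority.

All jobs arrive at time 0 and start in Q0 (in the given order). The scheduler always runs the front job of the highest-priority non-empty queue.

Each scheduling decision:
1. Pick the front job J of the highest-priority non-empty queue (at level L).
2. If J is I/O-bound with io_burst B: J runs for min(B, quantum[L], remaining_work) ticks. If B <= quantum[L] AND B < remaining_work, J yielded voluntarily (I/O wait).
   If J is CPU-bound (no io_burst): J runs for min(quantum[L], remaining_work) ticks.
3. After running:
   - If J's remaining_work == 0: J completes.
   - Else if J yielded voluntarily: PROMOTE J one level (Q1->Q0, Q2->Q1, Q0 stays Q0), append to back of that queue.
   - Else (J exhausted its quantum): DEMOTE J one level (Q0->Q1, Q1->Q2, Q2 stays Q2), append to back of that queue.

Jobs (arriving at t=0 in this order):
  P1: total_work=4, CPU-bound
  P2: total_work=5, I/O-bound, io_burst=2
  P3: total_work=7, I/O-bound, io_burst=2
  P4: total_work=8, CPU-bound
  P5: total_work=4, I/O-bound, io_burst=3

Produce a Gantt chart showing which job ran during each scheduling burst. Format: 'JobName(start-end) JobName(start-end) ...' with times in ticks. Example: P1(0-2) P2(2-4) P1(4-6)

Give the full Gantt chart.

t=0-2: P1@Q0 runs 2, rem=2, quantum used, demote→Q1. Q0=[P2,P3,P4,P5] Q1=[P1] Q2=[]
t=2-4: P2@Q0 runs 2, rem=3, I/O yield, promote→Q0. Q0=[P3,P4,P5,P2] Q1=[P1] Q2=[]
t=4-6: P3@Q0 runs 2, rem=5, I/O yield, promote→Q0. Q0=[P4,P5,P2,P3] Q1=[P1] Q2=[]
t=6-8: P4@Q0 runs 2, rem=6, quantum used, demote→Q1. Q0=[P5,P2,P3] Q1=[P1,P4] Q2=[]
t=8-10: P5@Q0 runs 2, rem=2, quantum used, demote→Q1. Q0=[P2,P3] Q1=[P1,P4,P5] Q2=[]
t=10-12: P2@Q0 runs 2, rem=1, I/O yield, promote→Q0. Q0=[P3,P2] Q1=[P1,P4,P5] Q2=[]
t=12-14: P3@Q0 runs 2, rem=3, I/O yield, promote→Q0. Q0=[P2,P3] Q1=[P1,P4,P5] Q2=[]
t=14-15: P2@Q0 runs 1, rem=0, completes. Q0=[P3] Q1=[P1,P4,P5] Q2=[]
t=15-17: P3@Q0 runs 2, rem=1, I/O yield, promote→Q0. Q0=[P3] Q1=[P1,P4,P5] Q2=[]
t=17-18: P3@Q0 runs 1, rem=0, completes. Q0=[] Q1=[P1,P4,P5] Q2=[]
t=18-20: P1@Q1 runs 2, rem=0, completes. Q0=[] Q1=[P4,P5] Q2=[]
t=20-26: P4@Q1 runs 6, rem=0, completes. Q0=[] Q1=[P5] Q2=[]
t=26-28: P5@Q1 runs 2, rem=0, completes. Q0=[] Q1=[] Q2=[]

Answer: P1(0-2) P2(2-4) P3(4-6) P4(6-8) P5(8-10) P2(10-12) P3(12-14) P2(14-15) P3(15-17) P3(17-18) P1(18-20) P4(20-26) P5(26-28)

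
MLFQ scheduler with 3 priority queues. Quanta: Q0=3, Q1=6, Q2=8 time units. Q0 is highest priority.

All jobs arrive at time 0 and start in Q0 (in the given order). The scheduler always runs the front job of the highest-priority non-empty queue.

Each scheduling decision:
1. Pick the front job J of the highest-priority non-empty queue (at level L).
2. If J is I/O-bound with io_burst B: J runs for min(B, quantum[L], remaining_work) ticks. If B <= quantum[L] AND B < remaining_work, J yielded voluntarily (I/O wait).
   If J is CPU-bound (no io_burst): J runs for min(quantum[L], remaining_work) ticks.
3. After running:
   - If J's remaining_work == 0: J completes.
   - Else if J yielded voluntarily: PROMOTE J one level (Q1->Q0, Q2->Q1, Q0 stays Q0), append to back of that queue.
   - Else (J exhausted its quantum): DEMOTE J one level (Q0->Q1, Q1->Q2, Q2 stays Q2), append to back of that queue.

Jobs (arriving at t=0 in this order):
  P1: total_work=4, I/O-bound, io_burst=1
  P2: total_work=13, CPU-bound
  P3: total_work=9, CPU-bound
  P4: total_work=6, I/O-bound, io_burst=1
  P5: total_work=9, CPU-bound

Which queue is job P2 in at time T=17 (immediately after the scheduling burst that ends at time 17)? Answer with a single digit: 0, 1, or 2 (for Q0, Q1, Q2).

Answer: 1

Derivation:
t=0-1: P1@Q0 runs 1, rem=3, I/O yield, promote→Q0. Q0=[P2,P3,P4,P5,P1] Q1=[] Q2=[]
t=1-4: P2@Q0 runs 3, rem=10, quantum used, demote→Q1. Q0=[P3,P4,P5,P1] Q1=[P2] Q2=[]
t=4-7: P3@Q0 runs 3, rem=6, quantum used, demote→Q1. Q0=[P4,P5,P1] Q1=[P2,P3] Q2=[]
t=7-8: P4@Q0 runs 1, rem=5, I/O yield, promote→Q0. Q0=[P5,P1,P4] Q1=[P2,P3] Q2=[]
t=8-11: P5@Q0 runs 3, rem=6, quantum used, demote→Q1. Q0=[P1,P4] Q1=[P2,P3,P5] Q2=[]
t=11-12: P1@Q0 runs 1, rem=2, I/O yield, promote→Q0. Q0=[P4,P1] Q1=[P2,P3,P5] Q2=[]
t=12-13: P4@Q0 runs 1, rem=4, I/O yield, promote→Q0. Q0=[P1,P4] Q1=[P2,P3,P5] Q2=[]
t=13-14: P1@Q0 runs 1, rem=1, I/O yield, promote→Q0. Q0=[P4,P1] Q1=[P2,P3,P5] Q2=[]
t=14-15: P4@Q0 runs 1, rem=3, I/O yield, promote→Q0. Q0=[P1,P4] Q1=[P2,P3,P5] Q2=[]
t=15-16: P1@Q0 runs 1, rem=0, completes. Q0=[P4] Q1=[P2,P3,P5] Q2=[]
t=16-17: P4@Q0 runs 1, rem=2, I/O yield, promote→Q0. Q0=[P4] Q1=[P2,P3,P5] Q2=[]
t=17-18: P4@Q0 runs 1, rem=1, I/O yield, promote→Q0. Q0=[P4] Q1=[P2,P3,P5] Q2=[]
t=18-19: P4@Q0 runs 1, rem=0, completes. Q0=[] Q1=[P2,P3,P5] Q2=[]
t=19-25: P2@Q1 runs 6, rem=4, quantum used, demote→Q2. Q0=[] Q1=[P3,P5] Q2=[P2]
t=25-31: P3@Q1 runs 6, rem=0, completes. Q0=[] Q1=[P5] Q2=[P2]
t=31-37: P5@Q1 runs 6, rem=0, completes. Q0=[] Q1=[] Q2=[P2]
t=37-41: P2@Q2 runs 4, rem=0, completes. Q0=[] Q1=[] Q2=[]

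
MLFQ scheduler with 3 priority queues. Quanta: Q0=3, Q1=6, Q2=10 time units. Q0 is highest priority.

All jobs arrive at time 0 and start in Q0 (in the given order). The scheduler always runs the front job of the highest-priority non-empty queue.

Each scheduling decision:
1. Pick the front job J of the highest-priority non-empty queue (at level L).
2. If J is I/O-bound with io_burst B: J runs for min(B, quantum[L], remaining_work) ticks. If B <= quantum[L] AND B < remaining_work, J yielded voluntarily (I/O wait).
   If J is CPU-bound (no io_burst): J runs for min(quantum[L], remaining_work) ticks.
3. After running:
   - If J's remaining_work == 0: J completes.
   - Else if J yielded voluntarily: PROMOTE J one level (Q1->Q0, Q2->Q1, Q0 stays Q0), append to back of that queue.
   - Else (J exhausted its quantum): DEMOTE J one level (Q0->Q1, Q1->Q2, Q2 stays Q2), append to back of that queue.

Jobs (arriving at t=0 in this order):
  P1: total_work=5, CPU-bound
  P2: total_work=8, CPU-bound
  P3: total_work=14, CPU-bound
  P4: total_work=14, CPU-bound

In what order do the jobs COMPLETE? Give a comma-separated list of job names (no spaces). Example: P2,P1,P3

Answer: P1,P2,P3,P4

Derivation:
t=0-3: P1@Q0 runs 3, rem=2, quantum used, demote→Q1. Q0=[P2,P3,P4] Q1=[P1] Q2=[]
t=3-6: P2@Q0 runs 3, rem=5, quantum used, demote→Q1. Q0=[P3,P4] Q1=[P1,P2] Q2=[]
t=6-9: P3@Q0 runs 3, rem=11, quantum used, demote→Q1. Q0=[P4] Q1=[P1,P2,P3] Q2=[]
t=9-12: P4@Q0 runs 3, rem=11, quantum used, demote→Q1. Q0=[] Q1=[P1,P2,P3,P4] Q2=[]
t=12-14: P1@Q1 runs 2, rem=0, completes. Q0=[] Q1=[P2,P3,P4] Q2=[]
t=14-19: P2@Q1 runs 5, rem=0, completes. Q0=[] Q1=[P3,P4] Q2=[]
t=19-25: P3@Q1 runs 6, rem=5, quantum used, demote→Q2. Q0=[] Q1=[P4] Q2=[P3]
t=25-31: P4@Q1 runs 6, rem=5, quantum used, demote→Q2. Q0=[] Q1=[] Q2=[P3,P4]
t=31-36: P3@Q2 runs 5, rem=0, completes. Q0=[] Q1=[] Q2=[P4]
t=36-41: P4@Q2 runs 5, rem=0, completes. Q0=[] Q1=[] Q2=[]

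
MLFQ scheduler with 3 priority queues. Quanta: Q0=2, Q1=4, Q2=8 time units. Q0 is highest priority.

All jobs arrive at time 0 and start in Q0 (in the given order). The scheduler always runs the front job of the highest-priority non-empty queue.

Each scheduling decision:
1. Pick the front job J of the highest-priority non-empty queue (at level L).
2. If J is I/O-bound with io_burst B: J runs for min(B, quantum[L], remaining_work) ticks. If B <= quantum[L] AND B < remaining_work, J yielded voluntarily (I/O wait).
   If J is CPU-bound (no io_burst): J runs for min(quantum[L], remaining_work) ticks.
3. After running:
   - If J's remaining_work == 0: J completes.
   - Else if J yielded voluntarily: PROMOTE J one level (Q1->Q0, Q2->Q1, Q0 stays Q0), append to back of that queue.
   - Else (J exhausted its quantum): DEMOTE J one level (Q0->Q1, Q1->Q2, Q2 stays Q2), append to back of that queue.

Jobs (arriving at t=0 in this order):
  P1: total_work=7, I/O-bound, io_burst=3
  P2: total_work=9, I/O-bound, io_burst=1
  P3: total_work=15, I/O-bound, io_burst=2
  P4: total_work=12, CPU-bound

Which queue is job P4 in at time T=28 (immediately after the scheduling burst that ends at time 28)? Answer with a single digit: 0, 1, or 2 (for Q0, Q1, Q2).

t=0-2: P1@Q0 runs 2, rem=5, quantum used, demote→Q1. Q0=[P2,P3,P4] Q1=[P1] Q2=[]
t=2-3: P2@Q0 runs 1, rem=8, I/O yield, promote→Q0. Q0=[P3,P4,P2] Q1=[P1] Q2=[]
t=3-5: P3@Q0 runs 2, rem=13, I/O yield, promote→Q0. Q0=[P4,P2,P3] Q1=[P1] Q2=[]
t=5-7: P4@Q0 runs 2, rem=10, quantum used, demote→Q1. Q0=[P2,P3] Q1=[P1,P4] Q2=[]
t=7-8: P2@Q0 runs 1, rem=7, I/O yield, promote→Q0. Q0=[P3,P2] Q1=[P1,P4] Q2=[]
t=8-10: P3@Q0 runs 2, rem=11, I/O yield, promote→Q0. Q0=[P2,P3] Q1=[P1,P4] Q2=[]
t=10-11: P2@Q0 runs 1, rem=6, I/O yield, promote→Q0. Q0=[P3,P2] Q1=[P1,P4] Q2=[]
t=11-13: P3@Q0 runs 2, rem=9, I/O yield, promote→Q0. Q0=[P2,P3] Q1=[P1,P4] Q2=[]
t=13-14: P2@Q0 runs 1, rem=5, I/O yield, promote→Q0. Q0=[P3,P2] Q1=[P1,P4] Q2=[]
t=14-16: P3@Q0 runs 2, rem=7, I/O yield, promote→Q0. Q0=[P2,P3] Q1=[P1,P4] Q2=[]
t=16-17: P2@Q0 runs 1, rem=4, I/O yield, promote→Q0. Q0=[P3,P2] Q1=[P1,P4] Q2=[]
t=17-19: P3@Q0 runs 2, rem=5, I/O yield, promote→Q0. Q0=[P2,P3] Q1=[P1,P4] Q2=[]
t=19-20: P2@Q0 runs 1, rem=3, I/O yield, promote→Q0. Q0=[P3,P2] Q1=[P1,P4] Q2=[]
t=20-22: P3@Q0 runs 2, rem=3, I/O yield, promote→Q0. Q0=[P2,P3] Q1=[P1,P4] Q2=[]
t=22-23: P2@Q0 runs 1, rem=2, I/O yield, promote→Q0. Q0=[P3,P2] Q1=[P1,P4] Q2=[]
t=23-25: P3@Q0 runs 2, rem=1, I/O yield, promote→Q0. Q0=[P2,P3] Q1=[P1,P4] Q2=[]
t=25-26: P2@Q0 runs 1, rem=1, I/O yield, promote→Q0. Q0=[P3,P2] Q1=[P1,P4] Q2=[]
t=26-27: P3@Q0 runs 1, rem=0, completes. Q0=[P2] Q1=[P1,P4] Q2=[]
t=27-28: P2@Q0 runs 1, rem=0, completes. Q0=[] Q1=[P1,P4] Q2=[]
t=28-31: P1@Q1 runs 3, rem=2, I/O yield, promote→Q0. Q0=[P1] Q1=[P4] Q2=[]
t=31-33: P1@Q0 runs 2, rem=0, completes. Q0=[] Q1=[P4] Q2=[]
t=33-37: P4@Q1 runs 4, rem=6, quantum used, demote→Q2. Q0=[] Q1=[] Q2=[P4]
t=37-43: P4@Q2 runs 6, rem=0, completes. Q0=[] Q1=[] Q2=[]

Answer: 1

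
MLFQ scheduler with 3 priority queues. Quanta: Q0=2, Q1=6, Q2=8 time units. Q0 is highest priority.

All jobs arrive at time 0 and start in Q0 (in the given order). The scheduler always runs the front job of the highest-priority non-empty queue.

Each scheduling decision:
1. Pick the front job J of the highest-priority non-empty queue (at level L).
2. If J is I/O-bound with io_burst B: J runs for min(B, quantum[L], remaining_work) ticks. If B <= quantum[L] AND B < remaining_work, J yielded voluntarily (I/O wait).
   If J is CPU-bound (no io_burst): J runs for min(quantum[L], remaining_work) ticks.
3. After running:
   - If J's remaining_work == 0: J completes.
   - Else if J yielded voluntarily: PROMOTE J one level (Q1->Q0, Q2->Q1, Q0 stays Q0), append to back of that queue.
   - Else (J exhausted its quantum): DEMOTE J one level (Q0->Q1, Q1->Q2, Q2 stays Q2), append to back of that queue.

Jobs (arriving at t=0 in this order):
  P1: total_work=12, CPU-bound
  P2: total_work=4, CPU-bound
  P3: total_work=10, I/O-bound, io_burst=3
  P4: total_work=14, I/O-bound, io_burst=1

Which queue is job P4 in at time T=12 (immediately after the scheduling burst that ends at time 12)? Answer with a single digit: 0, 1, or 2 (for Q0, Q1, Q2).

Answer: 0

Derivation:
t=0-2: P1@Q0 runs 2, rem=10, quantum used, demote→Q1. Q0=[P2,P3,P4] Q1=[P1] Q2=[]
t=2-4: P2@Q0 runs 2, rem=2, quantum used, demote→Q1. Q0=[P3,P4] Q1=[P1,P2] Q2=[]
t=4-6: P3@Q0 runs 2, rem=8, quantum used, demote→Q1. Q0=[P4] Q1=[P1,P2,P3] Q2=[]
t=6-7: P4@Q0 runs 1, rem=13, I/O yield, promote→Q0. Q0=[P4] Q1=[P1,P2,P3] Q2=[]
t=7-8: P4@Q0 runs 1, rem=12, I/O yield, promote→Q0. Q0=[P4] Q1=[P1,P2,P3] Q2=[]
t=8-9: P4@Q0 runs 1, rem=11, I/O yield, promote→Q0. Q0=[P4] Q1=[P1,P2,P3] Q2=[]
t=9-10: P4@Q0 runs 1, rem=10, I/O yield, promote→Q0. Q0=[P4] Q1=[P1,P2,P3] Q2=[]
t=10-11: P4@Q0 runs 1, rem=9, I/O yield, promote→Q0. Q0=[P4] Q1=[P1,P2,P3] Q2=[]
t=11-12: P4@Q0 runs 1, rem=8, I/O yield, promote→Q0. Q0=[P4] Q1=[P1,P2,P3] Q2=[]
t=12-13: P4@Q0 runs 1, rem=7, I/O yield, promote→Q0. Q0=[P4] Q1=[P1,P2,P3] Q2=[]
t=13-14: P4@Q0 runs 1, rem=6, I/O yield, promote→Q0. Q0=[P4] Q1=[P1,P2,P3] Q2=[]
t=14-15: P4@Q0 runs 1, rem=5, I/O yield, promote→Q0. Q0=[P4] Q1=[P1,P2,P3] Q2=[]
t=15-16: P4@Q0 runs 1, rem=4, I/O yield, promote→Q0. Q0=[P4] Q1=[P1,P2,P3] Q2=[]
t=16-17: P4@Q0 runs 1, rem=3, I/O yield, promote→Q0. Q0=[P4] Q1=[P1,P2,P3] Q2=[]
t=17-18: P4@Q0 runs 1, rem=2, I/O yield, promote→Q0. Q0=[P4] Q1=[P1,P2,P3] Q2=[]
t=18-19: P4@Q0 runs 1, rem=1, I/O yield, promote→Q0. Q0=[P4] Q1=[P1,P2,P3] Q2=[]
t=19-20: P4@Q0 runs 1, rem=0, completes. Q0=[] Q1=[P1,P2,P3] Q2=[]
t=20-26: P1@Q1 runs 6, rem=4, quantum used, demote→Q2. Q0=[] Q1=[P2,P3] Q2=[P1]
t=26-28: P2@Q1 runs 2, rem=0, completes. Q0=[] Q1=[P3] Q2=[P1]
t=28-31: P3@Q1 runs 3, rem=5, I/O yield, promote→Q0. Q0=[P3] Q1=[] Q2=[P1]
t=31-33: P3@Q0 runs 2, rem=3, quantum used, demote→Q1. Q0=[] Q1=[P3] Q2=[P1]
t=33-36: P3@Q1 runs 3, rem=0, completes. Q0=[] Q1=[] Q2=[P1]
t=36-40: P1@Q2 runs 4, rem=0, completes. Q0=[] Q1=[] Q2=[]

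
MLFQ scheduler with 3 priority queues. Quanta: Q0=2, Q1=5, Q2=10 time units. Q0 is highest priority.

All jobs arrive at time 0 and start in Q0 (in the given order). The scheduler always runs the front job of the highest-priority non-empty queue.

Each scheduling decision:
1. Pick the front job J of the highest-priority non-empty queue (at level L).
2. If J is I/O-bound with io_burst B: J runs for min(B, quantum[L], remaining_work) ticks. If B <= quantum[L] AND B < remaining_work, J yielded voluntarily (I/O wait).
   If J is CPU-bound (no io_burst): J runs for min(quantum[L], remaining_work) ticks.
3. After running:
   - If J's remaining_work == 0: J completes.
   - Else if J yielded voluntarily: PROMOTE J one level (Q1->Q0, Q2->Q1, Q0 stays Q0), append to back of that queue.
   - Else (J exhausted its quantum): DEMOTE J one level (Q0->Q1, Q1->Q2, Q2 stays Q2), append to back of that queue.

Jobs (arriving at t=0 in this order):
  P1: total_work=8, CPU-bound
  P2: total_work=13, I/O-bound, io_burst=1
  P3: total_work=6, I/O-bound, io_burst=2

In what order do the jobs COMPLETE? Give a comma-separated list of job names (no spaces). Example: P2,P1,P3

Answer: P3,P2,P1

Derivation:
t=0-2: P1@Q0 runs 2, rem=6, quantum used, demote→Q1. Q0=[P2,P3] Q1=[P1] Q2=[]
t=2-3: P2@Q0 runs 1, rem=12, I/O yield, promote→Q0. Q0=[P3,P2] Q1=[P1] Q2=[]
t=3-5: P3@Q0 runs 2, rem=4, I/O yield, promote→Q0. Q0=[P2,P3] Q1=[P1] Q2=[]
t=5-6: P2@Q0 runs 1, rem=11, I/O yield, promote→Q0. Q0=[P3,P2] Q1=[P1] Q2=[]
t=6-8: P3@Q0 runs 2, rem=2, I/O yield, promote→Q0. Q0=[P2,P3] Q1=[P1] Q2=[]
t=8-9: P2@Q0 runs 1, rem=10, I/O yield, promote→Q0. Q0=[P3,P2] Q1=[P1] Q2=[]
t=9-11: P3@Q0 runs 2, rem=0, completes. Q0=[P2] Q1=[P1] Q2=[]
t=11-12: P2@Q0 runs 1, rem=9, I/O yield, promote→Q0. Q0=[P2] Q1=[P1] Q2=[]
t=12-13: P2@Q0 runs 1, rem=8, I/O yield, promote→Q0. Q0=[P2] Q1=[P1] Q2=[]
t=13-14: P2@Q0 runs 1, rem=7, I/O yield, promote→Q0. Q0=[P2] Q1=[P1] Q2=[]
t=14-15: P2@Q0 runs 1, rem=6, I/O yield, promote→Q0. Q0=[P2] Q1=[P1] Q2=[]
t=15-16: P2@Q0 runs 1, rem=5, I/O yield, promote→Q0. Q0=[P2] Q1=[P1] Q2=[]
t=16-17: P2@Q0 runs 1, rem=4, I/O yield, promote→Q0. Q0=[P2] Q1=[P1] Q2=[]
t=17-18: P2@Q0 runs 1, rem=3, I/O yield, promote→Q0. Q0=[P2] Q1=[P1] Q2=[]
t=18-19: P2@Q0 runs 1, rem=2, I/O yield, promote→Q0. Q0=[P2] Q1=[P1] Q2=[]
t=19-20: P2@Q0 runs 1, rem=1, I/O yield, promote→Q0. Q0=[P2] Q1=[P1] Q2=[]
t=20-21: P2@Q0 runs 1, rem=0, completes. Q0=[] Q1=[P1] Q2=[]
t=21-26: P1@Q1 runs 5, rem=1, quantum used, demote→Q2. Q0=[] Q1=[] Q2=[P1]
t=26-27: P1@Q2 runs 1, rem=0, completes. Q0=[] Q1=[] Q2=[]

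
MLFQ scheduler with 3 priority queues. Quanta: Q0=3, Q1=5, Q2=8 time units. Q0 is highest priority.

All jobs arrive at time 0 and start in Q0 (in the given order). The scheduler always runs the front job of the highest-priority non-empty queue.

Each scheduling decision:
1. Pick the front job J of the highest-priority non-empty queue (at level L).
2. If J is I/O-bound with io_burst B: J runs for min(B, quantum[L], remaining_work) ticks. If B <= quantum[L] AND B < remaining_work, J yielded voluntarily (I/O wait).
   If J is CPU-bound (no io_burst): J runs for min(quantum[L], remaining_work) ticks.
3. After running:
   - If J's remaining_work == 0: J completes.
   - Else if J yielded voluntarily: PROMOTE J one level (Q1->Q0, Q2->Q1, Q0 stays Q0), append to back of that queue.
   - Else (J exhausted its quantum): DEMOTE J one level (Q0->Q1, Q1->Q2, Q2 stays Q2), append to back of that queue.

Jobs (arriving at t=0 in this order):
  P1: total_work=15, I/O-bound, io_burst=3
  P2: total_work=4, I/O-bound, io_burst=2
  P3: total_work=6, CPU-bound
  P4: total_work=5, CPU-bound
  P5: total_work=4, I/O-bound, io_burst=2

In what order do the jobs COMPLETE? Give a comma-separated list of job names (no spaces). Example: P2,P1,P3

Answer: P2,P5,P1,P3,P4

Derivation:
t=0-3: P1@Q0 runs 3, rem=12, I/O yield, promote→Q0. Q0=[P2,P3,P4,P5,P1] Q1=[] Q2=[]
t=3-5: P2@Q0 runs 2, rem=2, I/O yield, promote→Q0. Q0=[P3,P4,P5,P1,P2] Q1=[] Q2=[]
t=5-8: P3@Q0 runs 3, rem=3, quantum used, demote→Q1. Q0=[P4,P5,P1,P2] Q1=[P3] Q2=[]
t=8-11: P4@Q0 runs 3, rem=2, quantum used, demote→Q1. Q0=[P5,P1,P2] Q1=[P3,P4] Q2=[]
t=11-13: P5@Q0 runs 2, rem=2, I/O yield, promote→Q0. Q0=[P1,P2,P5] Q1=[P3,P4] Q2=[]
t=13-16: P1@Q0 runs 3, rem=9, I/O yield, promote→Q0. Q0=[P2,P5,P1] Q1=[P3,P4] Q2=[]
t=16-18: P2@Q0 runs 2, rem=0, completes. Q0=[P5,P1] Q1=[P3,P4] Q2=[]
t=18-20: P5@Q0 runs 2, rem=0, completes. Q0=[P1] Q1=[P3,P4] Q2=[]
t=20-23: P1@Q0 runs 3, rem=6, I/O yield, promote→Q0. Q0=[P1] Q1=[P3,P4] Q2=[]
t=23-26: P1@Q0 runs 3, rem=3, I/O yield, promote→Q0. Q0=[P1] Q1=[P3,P4] Q2=[]
t=26-29: P1@Q0 runs 3, rem=0, completes. Q0=[] Q1=[P3,P4] Q2=[]
t=29-32: P3@Q1 runs 3, rem=0, completes. Q0=[] Q1=[P4] Q2=[]
t=32-34: P4@Q1 runs 2, rem=0, completes. Q0=[] Q1=[] Q2=[]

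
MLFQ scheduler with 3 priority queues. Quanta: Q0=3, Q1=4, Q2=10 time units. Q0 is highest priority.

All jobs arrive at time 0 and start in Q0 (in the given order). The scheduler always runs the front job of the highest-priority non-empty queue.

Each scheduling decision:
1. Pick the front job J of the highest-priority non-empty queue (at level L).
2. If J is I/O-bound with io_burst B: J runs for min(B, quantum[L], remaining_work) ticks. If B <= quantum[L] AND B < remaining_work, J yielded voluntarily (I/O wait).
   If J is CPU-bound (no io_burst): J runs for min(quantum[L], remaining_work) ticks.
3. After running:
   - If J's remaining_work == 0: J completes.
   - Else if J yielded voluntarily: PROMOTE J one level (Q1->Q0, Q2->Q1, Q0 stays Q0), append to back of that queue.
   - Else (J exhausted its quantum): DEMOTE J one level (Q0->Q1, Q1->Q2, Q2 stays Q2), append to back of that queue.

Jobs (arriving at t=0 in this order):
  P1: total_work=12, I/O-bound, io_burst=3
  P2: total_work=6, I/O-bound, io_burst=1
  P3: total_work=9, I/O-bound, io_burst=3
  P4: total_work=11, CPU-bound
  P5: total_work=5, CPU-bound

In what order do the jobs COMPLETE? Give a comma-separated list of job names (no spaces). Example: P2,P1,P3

Answer: P3,P1,P2,P5,P4

Derivation:
t=0-3: P1@Q0 runs 3, rem=9, I/O yield, promote→Q0. Q0=[P2,P3,P4,P5,P1] Q1=[] Q2=[]
t=3-4: P2@Q0 runs 1, rem=5, I/O yield, promote→Q0. Q0=[P3,P4,P5,P1,P2] Q1=[] Q2=[]
t=4-7: P3@Q0 runs 3, rem=6, I/O yield, promote→Q0. Q0=[P4,P5,P1,P2,P3] Q1=[] Q2=[]
t=7-10: P4@Q0 runs 3, rem=8, quantum used, demote→Q1. Q0=[P5,P1,P2,P3] Q1=[P4] Q2=[]
t=10-13: P5@Q0 runs 3, rem=2, quantum used, demote→Q1. Q0=[P1,P2,P3] Q1=[P4,P5] Q2=[]
t=13-16: P1@Q0 runs 3, rem=6, I/O yield, promote→Q0. Q0=[P2,P3,P1] Q1=[P4,P5] Q2=[]
t=16-17: P2@Q0 runs 1, rem=4, I/O yield, promote→Q0. Q0=[P3,P1,P2] Q1=[P4,P5] Q2=[]
t=17-20: P3@Q0 runs 3, rem=3, I/O yield, promote→Q0. Q0=[P1,P2,P3] Q1=[P4,P5] Q2=[]
t=20-23: P1@Q0 runs 3, rem=3, I/O yield, promote→Q0. Q0=[P2,P3,P1] Q1=[P4,P5] Q2=[]
t=23-24: P2@Q0 runs 1, rem=3, I/O yield, promote→Q0. Q0=[P3,P1,P2] Q1=[P4,P5] Q2=[]
t=24-27: P3@Q0 runs 3, rem=0, completes. Q0=[P1,P2] Q1=[P4,P5] Q2=[]
t=27-30: P1@Q0 runs 3, rem=0, completes. Q0=[P2] Q1=[P4,P5] Q2=[]
t=30-31: P2@Q0 runs 1, rem=2, I/O yield, promote→Q0. Q0=[P2] Q1=[P4,P5] Q2=[]
t=31-32: P2@Q0 runs 1, rem=1, I/O yield, promote→Q0. Q0=[P2] Q1=[P4,P5] Q2=[]
t=32-33: P2@Q0 runs 1, rem=0, completes. Q0=[] Q1=[P4,P5] Q2=[]
t=33-37: P4@Q1 runs 4, rem=4, quantum used, demote→Q2. Q0=[] Q1=[P5] Q2=[P4]
t=37-39: P5@Q1 runs 2, rem=0, completes. Q0=[] Q1=[] Q2=[P4]
t=39-43: P4@Q2 runs 4, rem=0, completes. Q0=[] Q1=[] Q2=[]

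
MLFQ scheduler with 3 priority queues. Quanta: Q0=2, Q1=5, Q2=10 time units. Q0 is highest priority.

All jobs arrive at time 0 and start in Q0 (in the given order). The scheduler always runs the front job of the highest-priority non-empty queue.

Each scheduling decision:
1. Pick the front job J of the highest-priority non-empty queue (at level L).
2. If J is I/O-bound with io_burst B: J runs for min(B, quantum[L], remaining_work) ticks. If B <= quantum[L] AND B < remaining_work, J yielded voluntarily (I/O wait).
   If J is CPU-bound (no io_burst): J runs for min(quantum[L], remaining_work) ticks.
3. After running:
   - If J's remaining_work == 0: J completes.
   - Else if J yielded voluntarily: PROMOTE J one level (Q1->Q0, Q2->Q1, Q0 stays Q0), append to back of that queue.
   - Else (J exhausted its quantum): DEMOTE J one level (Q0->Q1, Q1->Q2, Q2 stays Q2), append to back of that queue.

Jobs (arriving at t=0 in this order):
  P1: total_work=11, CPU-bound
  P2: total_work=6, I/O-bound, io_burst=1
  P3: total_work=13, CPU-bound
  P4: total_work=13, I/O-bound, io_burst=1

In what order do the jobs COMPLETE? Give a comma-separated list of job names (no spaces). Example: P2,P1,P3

Answer: P2,P4,P1,P3

Derivation:
t=0-2: P1@Q0 runs 2, rem=9, quantum used, demote→Q1. Q0=[P2,P3,P4] Q1=[P1] Q2=[]
t=2-3: P2@Q0 runs 1, rem=5, I/O yield, promote→Q0. Q0=[P3,P4,P2] Q1=[P1] Q2=[]
t=3-5: P3@Q0 runs 2, rem=11, quantum used, demote→Q1. Q0=[P4,P2] Q1=[P1,P3] Q2=[]
t=5-6: P4@Q0 runs 1, rem=12, I/O yield, promote→Q0. Q0=[P2,P4] Q1=[P1,P3] Q2=[]
t=6-7: P2@Q0 runs 1, rem=4, I/O yield, promote→Q0. Q0=[P4,P2] Q1=[P1,P3] Q2=[]
t=7-8: P4@Q0 runs 1, rem=11, I/O yield, promote→Q0. Q0=[P2,P4] Q1=[P1,P3] Q2=[]
t=8-9: P2@Q0 runs 1, rem=3, I/O yield, promote→Q0. Q0=[P4,P2] Q1=[P1,P3] Q2=[]
t=9-10: P4@Q0 runs 1, rem=10, I/O yield, promote→Q0. Q0=[P2,P4] Q1=[P1,P3] Q2=[]
t=10-11: P2@Q0 runs 1, rem=2, I/O yield, promote→Q0. Q0=[P4,P2] Q1=[P1,P3] Q2=[]
t=11-12: P4@Q0 runs 1, rem=9, I/O yield, promote→Q0. Q0=[P2,P4] Q1=[P1,P3] Q2=[]
t=12-13: P2@Q0 runs 1, rem=1, I/O yield, promote→Q0. Q0=[P4,P2] Q1=[P1,P3] Q2=[]
t=13-14: P4@Q0 runs 1, rem=8, I/O yield, promote→Q0. Q0=[P2,P4] Q1=[P1,P3] Q2=[]
t=14-15: P2@Q0 runs 1, rem=0, completes. Q0=[P4] Q1=[P1,P3] Q2=[]
t=15-16: P4@Q0 runs 1, rem=7, I/O yield, promote→Q0. Q0=[P4] Q1=[P1,P3] Q2=[]
t=16-17: P4@Q0 runs 1, rem=6, I/O yield, promote→Q0. Q0=[P4] Q1=[P1,P3] Q2=[]
t=17-18: P4@Q0 runs 1, rem=5, I/O yield, promote→Q0. Q0=[P4] Q1=[P1,P3] Q2=[]
t=18-19: P4@Q0 runs 1, rem=4, I/O yield, promote→Q0. Q0=[P4] Q1=[P1,P3] Q2=[]
t=19-20: P4@Q0 runs 1, rem=3, I/O yield, promote→Q0. Q0=[P4] Q1=[P1,P3] Q2=[]
t=20-21: P4@Q0 runs 1, rem=2, I/O yield, promote→Q0. Q0=[P4] Q1=[P1,P3] Q2=[]
t=21-22: P4@Q0 runs 1, rem=1, I/O yield, promote→Q0. Q0=[P4] Q1=[P1,P3] Q2=[]
t=22-23: P4@Q0 runs 1, rem=0, completes. Q0=[] Q1=[P1,P3] Q2=[]
t=23-28: P1@Q1 runs 5, rem=4, quantum used, demote→Q2. Q0=[] Q1=[P3] Q2=[P1]
t=28-33: P3@Q1 runs 5, rem=6, quantum used, demote→Q2. Q0=[] Q1=[] Q2=[P1,P3]
t=33-37: P1@Q2 runs 4, rem=0, completes. Q0=[] Q1=[] Q2=[P3]
t=37-43: P3@Q2 runs 6, rem=0, completes. Q0=[] Q1=[] Q2=[]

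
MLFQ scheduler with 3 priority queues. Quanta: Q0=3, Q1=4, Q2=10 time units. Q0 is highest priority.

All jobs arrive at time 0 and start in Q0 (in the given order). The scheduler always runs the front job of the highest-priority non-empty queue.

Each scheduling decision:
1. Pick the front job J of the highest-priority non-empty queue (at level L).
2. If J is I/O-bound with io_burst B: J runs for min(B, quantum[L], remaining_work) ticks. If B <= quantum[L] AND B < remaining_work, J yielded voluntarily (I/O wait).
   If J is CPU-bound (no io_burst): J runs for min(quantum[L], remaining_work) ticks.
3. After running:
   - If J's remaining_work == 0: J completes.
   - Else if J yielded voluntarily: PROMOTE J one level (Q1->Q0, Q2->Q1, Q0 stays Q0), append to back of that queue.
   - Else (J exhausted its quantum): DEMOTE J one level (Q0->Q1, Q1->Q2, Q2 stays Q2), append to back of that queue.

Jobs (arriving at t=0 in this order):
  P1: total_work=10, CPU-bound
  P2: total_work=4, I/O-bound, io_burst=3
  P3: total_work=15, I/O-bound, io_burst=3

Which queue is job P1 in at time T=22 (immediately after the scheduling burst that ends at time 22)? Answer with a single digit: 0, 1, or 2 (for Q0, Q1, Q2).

Answer: 1

Derivation:
t=0-3: P1@Q0 runs 3, rem=7, quantum used, demote→Q1. Q0=[P2,P3] Q1=[P1] Q2=[]
t=3-6: P2@Q0 runs 3, rem=1, I/O yield, promote→Q0. Q0=[P3,P2] Q1=[P1] Q2=[]
t=6-9: P3@Q0 runs 3, rem=12, I/O yield, promote→Q0. Q0=[P2,P3] Q1=[P1] Q2=[]
t=9-10: P2@Q0 runs 1, rem=0, completes. Q0=[P3] Q1=[P1] Q2=[]
t=10-13: P3@Q0 runs 3, rem=9, I/O yield, promote→Q0. Q0=[P3] Q1=[P1] Q2=[]
t=13-16: P3@Q0 runs 3, rem=6, I/O yield, promote→Q0. Q0=[P3] Q1=[P1] Q2=[]
t=16-19: P3@Q0 runs 3, rem=3, I/O yield, promote→Q0. Q0=[P3] Q1=[P1] Q2=[]
t=19-22: P3@Q0 runs 3, rem=0, completes. Q0=[] Q1=[P1] Q2=[]
t=22-26: P1@Q1 runs 4, rem=3, quantum used, demote→Q2. Q0=[] Q1=[] Q2=[P1]
t=26-29: P1@Q2 runs 3, rem=0, completes. Q0=[] Q1=[] Q2=[]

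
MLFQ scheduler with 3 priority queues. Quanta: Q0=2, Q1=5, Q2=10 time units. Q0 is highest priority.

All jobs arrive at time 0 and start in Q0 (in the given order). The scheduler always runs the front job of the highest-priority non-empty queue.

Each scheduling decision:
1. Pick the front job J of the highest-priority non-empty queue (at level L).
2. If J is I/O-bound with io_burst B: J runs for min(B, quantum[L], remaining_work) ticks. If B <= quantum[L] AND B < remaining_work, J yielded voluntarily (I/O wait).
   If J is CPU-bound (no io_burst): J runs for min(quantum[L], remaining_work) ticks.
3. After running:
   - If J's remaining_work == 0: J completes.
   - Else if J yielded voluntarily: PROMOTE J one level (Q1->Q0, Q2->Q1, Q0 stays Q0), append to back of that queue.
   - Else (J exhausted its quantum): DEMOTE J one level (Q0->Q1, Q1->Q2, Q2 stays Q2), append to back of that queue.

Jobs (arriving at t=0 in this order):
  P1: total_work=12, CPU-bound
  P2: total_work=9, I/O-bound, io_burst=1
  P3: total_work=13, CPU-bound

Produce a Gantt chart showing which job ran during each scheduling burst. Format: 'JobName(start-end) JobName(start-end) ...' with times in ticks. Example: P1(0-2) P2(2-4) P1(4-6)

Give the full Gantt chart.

t=0-2: P1@Q0 runs 2, rem=10, quantum used, demote→Q1. Q0=[P2,P3] Q1=[P1] Q2=[]
t=2-3: P2@Q0 runs 1, rem=8, I/O yield, promote→Q0. Q0=[P3,P2] Q1=[P1] Q2=[]
t=3-5: P3@Q0 runs 2, rem=11, quantum used, demote→Q1. Q0=[P2] Q1=[P1,P3] Q2=[]
t=5-6: P2@Q0 runs 1, rem=7, I/O yield, promote→Q0. Q0=[P2] Q1=[P1,P3] Q2=[]
t=6-7: P2@Q0 runs 1, rem=6, I/O yield, promote→Q0. Q0=[P2] Q1=[P1,P3] Q2=[]
t=7-8: P2@Q0 runs 1, rem=5, I/O yield, promote→Q0. Q0=[P2] Q1=[P1,P3] Q2=[]
t=8-9: P2@Q0 runs 1, rem=4, I/O yield, promote→Q0. Q0=[P2] Q1=[P1,P3] Q2=[]
t=9-10: P2@Q0 runs 1, rem=3, I/O yield, promote→Q0. Q0=[P2] Q1=[P1,P3] Q2=[]
t=10-11: P2@Q0 runs 1, rem=2, I/O yield, promote→Q0. Q0=[P2] Q1=[P1,P3] Q2=[]
t=11-12: P2@Q0 runs 1, rem=1, I/O yield, promote→Q0. Q0=[P2] Q1=[P1,P3] Q2=[]
t=12-13: P2@Q0 runs 1, rem=0, completes. Q0=[] Q1=[P1,P3] Q2=[]
t=13-18: P1@Q1 runs 5, rem=5, quantum used, demote→Q2. Q0=[] Q1=[P3] Q2=[P1]
t=18-23: P3@Q1 runs 5, rem=6, quantum used, demote→Q2. Q0=[] Q1=[] Q2=[P1,P3]
t=23-28: P1@Q2 runs 5, rem=0, completes. Q0=[] Q1=[] Q2=[P3]
t=28-34: P3@Q2 runs 6, rem=0, completes. Q0=[] Q1=[] Q2=[]

Answer: P1(0-2) P2(2-3) P3(3-5) P2(5-6) P2(6-7) P2(7-8) P2(8-9) P2(9-10) P2(10-11) P2(11-12) P2(12-13) P1(13-18) P3(18-23) P1(23-28) P3(28-34)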